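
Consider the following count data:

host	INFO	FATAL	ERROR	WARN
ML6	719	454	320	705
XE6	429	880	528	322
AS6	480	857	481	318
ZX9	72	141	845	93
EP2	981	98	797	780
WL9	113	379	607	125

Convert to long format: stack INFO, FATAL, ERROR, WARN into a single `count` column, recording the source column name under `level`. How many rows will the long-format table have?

6 host values × 4 melted columns = 24 rows.

24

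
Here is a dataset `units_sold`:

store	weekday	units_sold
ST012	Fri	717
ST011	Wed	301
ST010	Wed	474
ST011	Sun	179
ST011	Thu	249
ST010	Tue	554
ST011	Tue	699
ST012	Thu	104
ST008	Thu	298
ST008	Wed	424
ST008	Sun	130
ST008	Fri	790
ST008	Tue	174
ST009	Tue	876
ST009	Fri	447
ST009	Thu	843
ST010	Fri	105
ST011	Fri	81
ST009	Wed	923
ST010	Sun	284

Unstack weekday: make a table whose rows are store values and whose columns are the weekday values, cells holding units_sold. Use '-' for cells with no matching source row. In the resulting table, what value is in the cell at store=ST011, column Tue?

The long row with store=ST011, weekday=Tue has units_sold=699.

699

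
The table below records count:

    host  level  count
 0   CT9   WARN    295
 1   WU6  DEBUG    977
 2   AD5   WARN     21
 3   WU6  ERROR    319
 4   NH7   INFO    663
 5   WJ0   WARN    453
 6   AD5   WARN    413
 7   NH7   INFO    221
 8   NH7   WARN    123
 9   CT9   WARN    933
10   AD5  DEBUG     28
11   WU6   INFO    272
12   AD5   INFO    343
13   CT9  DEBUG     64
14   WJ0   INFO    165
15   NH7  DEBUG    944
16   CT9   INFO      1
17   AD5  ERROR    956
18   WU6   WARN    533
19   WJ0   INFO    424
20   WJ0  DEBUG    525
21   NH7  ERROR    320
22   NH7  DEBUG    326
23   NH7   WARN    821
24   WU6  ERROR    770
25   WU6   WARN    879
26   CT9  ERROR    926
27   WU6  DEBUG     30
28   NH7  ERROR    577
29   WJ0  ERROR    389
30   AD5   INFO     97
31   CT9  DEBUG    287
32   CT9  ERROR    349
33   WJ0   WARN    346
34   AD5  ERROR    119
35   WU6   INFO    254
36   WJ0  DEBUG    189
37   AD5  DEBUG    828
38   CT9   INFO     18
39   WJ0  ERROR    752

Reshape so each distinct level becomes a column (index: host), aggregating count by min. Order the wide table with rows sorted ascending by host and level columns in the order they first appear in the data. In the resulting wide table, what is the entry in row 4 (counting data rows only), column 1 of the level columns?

With rows sorted ascending by host, row 4 is host=WJ0. level columns in first-appearance order: WARN, DEBUG, ERROR, INFO; column 1 is WARN.
Long rows with host=WJ0, level=WARN: min(453, 346) = 346.

346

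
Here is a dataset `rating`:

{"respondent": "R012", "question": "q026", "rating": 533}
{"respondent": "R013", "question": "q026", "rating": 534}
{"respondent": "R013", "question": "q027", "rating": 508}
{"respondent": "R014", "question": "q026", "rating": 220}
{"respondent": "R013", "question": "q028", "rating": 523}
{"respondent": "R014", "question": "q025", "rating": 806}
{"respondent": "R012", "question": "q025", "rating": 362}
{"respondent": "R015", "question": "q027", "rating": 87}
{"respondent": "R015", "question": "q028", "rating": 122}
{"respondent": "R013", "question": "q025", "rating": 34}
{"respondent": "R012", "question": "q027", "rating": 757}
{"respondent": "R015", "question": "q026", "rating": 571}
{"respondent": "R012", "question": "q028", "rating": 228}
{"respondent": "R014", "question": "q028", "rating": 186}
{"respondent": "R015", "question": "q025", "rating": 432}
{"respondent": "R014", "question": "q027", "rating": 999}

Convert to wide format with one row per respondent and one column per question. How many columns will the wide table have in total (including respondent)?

5

1 column for respondent plus 4 distinct question values → 5 columns.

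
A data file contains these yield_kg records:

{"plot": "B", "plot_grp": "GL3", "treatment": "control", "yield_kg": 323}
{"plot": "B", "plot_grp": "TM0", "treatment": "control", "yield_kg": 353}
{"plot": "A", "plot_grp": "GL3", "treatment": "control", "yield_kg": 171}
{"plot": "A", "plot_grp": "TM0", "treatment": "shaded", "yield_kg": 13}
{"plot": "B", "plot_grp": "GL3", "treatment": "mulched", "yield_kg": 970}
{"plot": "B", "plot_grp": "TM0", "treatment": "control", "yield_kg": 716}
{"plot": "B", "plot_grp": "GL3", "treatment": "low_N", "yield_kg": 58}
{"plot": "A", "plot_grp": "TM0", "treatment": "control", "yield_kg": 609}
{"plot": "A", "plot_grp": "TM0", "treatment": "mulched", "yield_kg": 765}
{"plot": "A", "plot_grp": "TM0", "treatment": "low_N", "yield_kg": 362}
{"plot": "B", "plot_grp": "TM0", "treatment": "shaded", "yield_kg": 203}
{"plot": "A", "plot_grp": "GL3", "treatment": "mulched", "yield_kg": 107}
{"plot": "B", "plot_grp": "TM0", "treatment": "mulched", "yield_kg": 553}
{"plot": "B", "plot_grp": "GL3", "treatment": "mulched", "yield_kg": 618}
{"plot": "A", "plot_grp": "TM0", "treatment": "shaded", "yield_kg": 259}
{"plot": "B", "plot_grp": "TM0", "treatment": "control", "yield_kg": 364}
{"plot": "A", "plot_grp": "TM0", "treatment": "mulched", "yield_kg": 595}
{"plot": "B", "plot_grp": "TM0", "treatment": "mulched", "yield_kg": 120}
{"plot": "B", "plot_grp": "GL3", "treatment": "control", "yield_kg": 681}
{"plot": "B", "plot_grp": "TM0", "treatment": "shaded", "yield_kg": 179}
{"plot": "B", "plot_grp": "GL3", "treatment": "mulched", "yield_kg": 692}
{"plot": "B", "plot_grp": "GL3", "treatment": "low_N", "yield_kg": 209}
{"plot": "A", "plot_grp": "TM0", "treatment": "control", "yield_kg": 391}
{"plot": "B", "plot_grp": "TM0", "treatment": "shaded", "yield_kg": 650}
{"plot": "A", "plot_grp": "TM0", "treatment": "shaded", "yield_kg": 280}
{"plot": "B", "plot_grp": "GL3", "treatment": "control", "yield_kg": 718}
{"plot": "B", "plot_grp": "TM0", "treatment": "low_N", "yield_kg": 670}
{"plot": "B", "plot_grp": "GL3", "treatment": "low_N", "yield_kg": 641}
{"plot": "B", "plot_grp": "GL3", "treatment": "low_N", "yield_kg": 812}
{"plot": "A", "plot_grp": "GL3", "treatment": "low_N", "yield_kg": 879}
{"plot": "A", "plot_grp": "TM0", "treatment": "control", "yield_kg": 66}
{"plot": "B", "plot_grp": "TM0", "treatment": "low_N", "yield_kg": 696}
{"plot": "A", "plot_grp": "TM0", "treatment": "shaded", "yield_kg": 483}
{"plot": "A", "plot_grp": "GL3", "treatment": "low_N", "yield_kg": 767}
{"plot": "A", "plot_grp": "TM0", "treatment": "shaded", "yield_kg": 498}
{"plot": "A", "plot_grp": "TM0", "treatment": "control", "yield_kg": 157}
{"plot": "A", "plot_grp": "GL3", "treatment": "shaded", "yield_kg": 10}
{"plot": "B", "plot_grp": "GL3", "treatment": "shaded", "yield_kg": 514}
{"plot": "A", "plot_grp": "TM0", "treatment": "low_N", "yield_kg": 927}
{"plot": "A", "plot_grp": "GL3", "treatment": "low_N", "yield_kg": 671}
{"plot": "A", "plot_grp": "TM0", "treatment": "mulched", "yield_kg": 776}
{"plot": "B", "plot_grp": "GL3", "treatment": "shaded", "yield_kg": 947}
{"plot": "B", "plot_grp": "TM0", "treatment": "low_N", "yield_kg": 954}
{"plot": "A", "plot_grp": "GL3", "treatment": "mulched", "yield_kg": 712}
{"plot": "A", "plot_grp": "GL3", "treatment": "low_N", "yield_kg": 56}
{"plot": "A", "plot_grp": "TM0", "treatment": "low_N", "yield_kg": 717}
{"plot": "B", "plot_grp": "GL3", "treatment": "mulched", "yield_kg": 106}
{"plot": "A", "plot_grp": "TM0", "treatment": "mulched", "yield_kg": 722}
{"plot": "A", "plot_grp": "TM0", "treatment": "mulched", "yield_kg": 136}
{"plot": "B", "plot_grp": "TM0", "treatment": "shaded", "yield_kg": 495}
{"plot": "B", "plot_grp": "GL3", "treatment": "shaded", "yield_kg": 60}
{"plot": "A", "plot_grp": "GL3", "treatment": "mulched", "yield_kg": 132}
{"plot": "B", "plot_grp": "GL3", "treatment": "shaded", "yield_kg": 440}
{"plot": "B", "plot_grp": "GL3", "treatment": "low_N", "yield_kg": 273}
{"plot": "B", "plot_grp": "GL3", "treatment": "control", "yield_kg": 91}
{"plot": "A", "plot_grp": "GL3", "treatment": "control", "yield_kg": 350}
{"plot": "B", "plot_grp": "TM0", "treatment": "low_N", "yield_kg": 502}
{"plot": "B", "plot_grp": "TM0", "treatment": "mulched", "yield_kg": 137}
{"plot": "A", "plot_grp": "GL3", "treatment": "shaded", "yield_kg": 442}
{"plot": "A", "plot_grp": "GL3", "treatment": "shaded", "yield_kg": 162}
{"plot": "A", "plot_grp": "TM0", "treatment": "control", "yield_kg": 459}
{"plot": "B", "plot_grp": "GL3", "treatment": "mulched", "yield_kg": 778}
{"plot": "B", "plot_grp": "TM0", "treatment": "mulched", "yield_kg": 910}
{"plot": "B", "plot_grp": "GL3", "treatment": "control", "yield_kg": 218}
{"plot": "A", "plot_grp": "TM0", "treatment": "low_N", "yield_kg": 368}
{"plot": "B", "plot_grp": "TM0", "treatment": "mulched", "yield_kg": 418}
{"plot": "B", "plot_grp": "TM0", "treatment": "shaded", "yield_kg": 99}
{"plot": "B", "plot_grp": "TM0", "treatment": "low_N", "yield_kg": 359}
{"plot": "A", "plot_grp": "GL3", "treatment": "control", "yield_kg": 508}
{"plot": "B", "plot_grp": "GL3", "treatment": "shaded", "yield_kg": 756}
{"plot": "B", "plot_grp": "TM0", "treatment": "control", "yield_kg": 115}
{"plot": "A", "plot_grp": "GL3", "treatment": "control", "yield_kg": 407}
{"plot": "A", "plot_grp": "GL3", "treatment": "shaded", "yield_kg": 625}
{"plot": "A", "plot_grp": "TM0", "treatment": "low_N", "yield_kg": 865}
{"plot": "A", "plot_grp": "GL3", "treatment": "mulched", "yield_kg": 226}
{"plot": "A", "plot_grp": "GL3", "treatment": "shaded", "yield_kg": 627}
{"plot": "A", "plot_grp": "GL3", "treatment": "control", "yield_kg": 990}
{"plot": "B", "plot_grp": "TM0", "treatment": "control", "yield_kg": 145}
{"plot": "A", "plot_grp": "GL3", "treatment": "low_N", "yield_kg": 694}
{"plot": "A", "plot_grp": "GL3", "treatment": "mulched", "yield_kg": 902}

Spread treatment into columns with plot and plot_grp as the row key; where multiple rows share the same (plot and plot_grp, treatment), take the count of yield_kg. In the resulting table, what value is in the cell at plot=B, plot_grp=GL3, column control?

Rows with plot=B, plot_grp=GL3 and treatment=control: yield_kg values are 323, 681, 718, 91, 218.
5 rows match — count = 5.

5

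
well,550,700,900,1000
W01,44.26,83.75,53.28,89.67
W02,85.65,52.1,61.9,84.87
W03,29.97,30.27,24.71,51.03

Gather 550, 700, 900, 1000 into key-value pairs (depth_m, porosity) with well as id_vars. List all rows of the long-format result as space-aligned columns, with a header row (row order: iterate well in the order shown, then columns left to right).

well  depth_m  porosity
W01   550      44.26   
W01   700      83.75   
W01   900      53.28   
W01   1000     89.67   
W02   550      85.65   
W02   700      52.1    
W02   900      61.9    
W02   1000     84.87   
W03   550      29.97   
W03   700      30.27   
W03   900      24.71   
W03   1000     51.03   

Each (well, column) pair becomes one row: 3 × 4 = 12 rows.
For example, (W01, 550) → porosity=44.26.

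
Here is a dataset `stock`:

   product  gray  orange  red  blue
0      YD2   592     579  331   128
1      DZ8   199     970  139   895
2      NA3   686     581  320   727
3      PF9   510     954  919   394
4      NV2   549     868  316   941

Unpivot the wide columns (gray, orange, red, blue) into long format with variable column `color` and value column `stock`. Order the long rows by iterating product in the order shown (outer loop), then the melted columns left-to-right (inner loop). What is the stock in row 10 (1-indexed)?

581

20 rows total (5 × 4). Row 10: index ⌊(10-1)/4⌋ = 2 into product → NA3; (10-1) mod 4 = 1 into the melted columns → orange.
So row 10 is (NA3, orange, 581); stock = 581.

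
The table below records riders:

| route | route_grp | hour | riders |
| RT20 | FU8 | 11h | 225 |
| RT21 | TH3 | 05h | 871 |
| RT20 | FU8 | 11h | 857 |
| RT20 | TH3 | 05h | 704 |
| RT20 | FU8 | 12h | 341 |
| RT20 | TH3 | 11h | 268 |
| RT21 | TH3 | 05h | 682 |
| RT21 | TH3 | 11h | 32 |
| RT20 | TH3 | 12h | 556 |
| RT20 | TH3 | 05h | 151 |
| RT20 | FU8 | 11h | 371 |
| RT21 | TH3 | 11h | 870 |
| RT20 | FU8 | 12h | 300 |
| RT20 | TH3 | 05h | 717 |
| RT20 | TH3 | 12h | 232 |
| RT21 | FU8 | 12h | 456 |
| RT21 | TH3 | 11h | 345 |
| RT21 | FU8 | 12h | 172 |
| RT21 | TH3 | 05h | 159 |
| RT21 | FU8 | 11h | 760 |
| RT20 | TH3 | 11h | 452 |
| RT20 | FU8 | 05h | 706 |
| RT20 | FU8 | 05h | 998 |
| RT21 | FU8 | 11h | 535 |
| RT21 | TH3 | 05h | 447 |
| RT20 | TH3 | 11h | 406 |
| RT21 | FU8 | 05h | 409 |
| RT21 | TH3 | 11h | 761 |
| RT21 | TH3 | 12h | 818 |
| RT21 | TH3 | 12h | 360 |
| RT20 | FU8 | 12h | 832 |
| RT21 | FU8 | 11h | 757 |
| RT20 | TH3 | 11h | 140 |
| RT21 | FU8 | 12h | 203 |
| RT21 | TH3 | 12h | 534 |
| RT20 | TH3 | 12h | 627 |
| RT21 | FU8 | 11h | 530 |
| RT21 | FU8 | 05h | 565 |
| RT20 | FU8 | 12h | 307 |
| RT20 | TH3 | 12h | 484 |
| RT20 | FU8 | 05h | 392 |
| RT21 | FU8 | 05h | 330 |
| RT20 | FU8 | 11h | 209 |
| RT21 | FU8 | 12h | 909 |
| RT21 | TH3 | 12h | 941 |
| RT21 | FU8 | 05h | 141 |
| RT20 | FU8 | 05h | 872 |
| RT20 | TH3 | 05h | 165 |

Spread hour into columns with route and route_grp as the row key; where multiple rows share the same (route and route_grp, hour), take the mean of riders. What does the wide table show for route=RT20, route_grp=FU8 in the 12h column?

445

Rows with route=RT20, route_grp=FU8 and hour=12h: riders values are 341, 300, 832, 307.
(341 + 300 + 832 + 307) / 4 = 445.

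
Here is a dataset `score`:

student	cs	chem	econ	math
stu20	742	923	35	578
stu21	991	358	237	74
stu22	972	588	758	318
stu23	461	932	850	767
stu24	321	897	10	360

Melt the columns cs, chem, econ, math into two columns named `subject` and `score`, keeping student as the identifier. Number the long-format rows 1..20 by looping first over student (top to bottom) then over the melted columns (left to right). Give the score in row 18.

897

20 rows total (5 × 4). Row 18: index ⌊(18-1)/4⌋ = 4 into student → stu24; (18-1) mod 4 = 1 into the melted columns → chem.
So row 18 is (stu24, chem, 897); score = 897.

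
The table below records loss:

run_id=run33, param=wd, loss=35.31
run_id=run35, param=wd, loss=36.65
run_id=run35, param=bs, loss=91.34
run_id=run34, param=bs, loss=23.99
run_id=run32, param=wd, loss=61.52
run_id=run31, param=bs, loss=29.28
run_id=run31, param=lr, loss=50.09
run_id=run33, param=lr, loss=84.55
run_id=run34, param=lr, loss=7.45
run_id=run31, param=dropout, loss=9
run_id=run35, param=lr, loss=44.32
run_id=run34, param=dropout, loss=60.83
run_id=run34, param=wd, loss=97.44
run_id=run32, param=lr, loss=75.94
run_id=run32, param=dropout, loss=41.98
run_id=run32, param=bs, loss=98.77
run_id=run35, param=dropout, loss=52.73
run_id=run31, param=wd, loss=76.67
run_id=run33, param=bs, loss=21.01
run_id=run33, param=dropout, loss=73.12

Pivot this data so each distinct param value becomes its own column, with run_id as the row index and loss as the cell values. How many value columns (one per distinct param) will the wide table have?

4

4 distinct param values: lr, wd, bs, dropout.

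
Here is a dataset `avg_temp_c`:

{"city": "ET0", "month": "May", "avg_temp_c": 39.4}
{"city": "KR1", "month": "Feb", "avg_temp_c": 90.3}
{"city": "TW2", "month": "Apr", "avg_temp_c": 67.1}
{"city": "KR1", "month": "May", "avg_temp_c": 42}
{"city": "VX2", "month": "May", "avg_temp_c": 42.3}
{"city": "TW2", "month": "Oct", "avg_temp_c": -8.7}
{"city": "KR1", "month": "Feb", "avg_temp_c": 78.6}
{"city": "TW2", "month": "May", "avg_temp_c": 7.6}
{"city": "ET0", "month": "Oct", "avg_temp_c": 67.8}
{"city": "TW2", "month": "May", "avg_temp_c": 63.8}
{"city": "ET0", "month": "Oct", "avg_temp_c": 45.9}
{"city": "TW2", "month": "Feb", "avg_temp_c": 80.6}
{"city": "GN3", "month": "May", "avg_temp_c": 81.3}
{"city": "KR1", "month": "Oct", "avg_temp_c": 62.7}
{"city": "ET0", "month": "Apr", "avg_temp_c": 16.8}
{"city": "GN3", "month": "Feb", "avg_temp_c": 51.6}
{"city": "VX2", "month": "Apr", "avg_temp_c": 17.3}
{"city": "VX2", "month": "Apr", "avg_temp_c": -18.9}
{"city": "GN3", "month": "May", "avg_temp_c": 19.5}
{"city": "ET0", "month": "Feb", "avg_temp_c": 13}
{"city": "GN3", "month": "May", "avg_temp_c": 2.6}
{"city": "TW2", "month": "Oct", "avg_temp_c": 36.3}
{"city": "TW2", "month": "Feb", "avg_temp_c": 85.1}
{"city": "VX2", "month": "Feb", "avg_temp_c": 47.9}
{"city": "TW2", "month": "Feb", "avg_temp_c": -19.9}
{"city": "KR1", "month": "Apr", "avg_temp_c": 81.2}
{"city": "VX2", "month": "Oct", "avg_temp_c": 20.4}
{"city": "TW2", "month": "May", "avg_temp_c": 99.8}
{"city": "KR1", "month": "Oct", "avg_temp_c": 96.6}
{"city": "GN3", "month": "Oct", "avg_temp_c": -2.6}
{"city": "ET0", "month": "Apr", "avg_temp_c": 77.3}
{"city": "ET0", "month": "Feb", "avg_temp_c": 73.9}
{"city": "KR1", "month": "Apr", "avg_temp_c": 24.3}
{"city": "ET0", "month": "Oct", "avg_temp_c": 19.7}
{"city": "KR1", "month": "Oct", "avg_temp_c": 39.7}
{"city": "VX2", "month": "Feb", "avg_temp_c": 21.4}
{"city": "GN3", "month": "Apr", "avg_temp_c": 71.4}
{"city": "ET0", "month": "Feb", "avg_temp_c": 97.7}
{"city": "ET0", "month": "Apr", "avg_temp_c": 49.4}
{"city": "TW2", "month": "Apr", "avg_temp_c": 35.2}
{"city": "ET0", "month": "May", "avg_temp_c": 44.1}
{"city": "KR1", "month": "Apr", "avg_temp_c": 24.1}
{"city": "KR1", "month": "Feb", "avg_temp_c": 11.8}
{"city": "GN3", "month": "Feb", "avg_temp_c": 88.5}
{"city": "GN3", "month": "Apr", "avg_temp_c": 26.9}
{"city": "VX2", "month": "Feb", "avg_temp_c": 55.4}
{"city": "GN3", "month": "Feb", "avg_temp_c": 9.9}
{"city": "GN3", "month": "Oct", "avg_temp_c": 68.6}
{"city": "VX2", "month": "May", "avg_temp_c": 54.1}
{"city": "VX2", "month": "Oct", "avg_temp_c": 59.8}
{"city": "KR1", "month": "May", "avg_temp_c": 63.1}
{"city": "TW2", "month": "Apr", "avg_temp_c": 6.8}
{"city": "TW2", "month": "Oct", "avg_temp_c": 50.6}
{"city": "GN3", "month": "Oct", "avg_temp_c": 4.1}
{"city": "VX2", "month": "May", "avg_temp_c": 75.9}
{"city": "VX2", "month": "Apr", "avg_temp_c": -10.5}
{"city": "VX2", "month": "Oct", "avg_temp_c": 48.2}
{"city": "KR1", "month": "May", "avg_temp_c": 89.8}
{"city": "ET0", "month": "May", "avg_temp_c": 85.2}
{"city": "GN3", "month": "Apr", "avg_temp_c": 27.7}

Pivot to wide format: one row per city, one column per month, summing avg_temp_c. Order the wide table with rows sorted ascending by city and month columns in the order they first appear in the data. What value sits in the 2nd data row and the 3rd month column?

With rows sorted ascending by city, row 2 is city=GN3. month columns in first-appearance order: May, Feb, Apr, Oct; column 3 is Apr.
Long rows with city=GN3, month=Apr: 71.4 + 26.9 + 27.7 = 126.

126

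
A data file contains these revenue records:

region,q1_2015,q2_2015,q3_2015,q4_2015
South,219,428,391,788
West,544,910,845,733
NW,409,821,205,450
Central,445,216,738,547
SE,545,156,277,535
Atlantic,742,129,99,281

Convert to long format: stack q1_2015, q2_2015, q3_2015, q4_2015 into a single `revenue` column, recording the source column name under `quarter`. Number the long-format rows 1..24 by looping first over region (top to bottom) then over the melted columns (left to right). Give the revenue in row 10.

24 rows total (6 × 4). Row 10: index ⌊(10-1)/4⌋ = 2 into region → NW; (10-1) mod 4 = 1 into the melted columns → q2_2015.
So row 10 is (NW, q2_2015, 821); revenue = 821.

821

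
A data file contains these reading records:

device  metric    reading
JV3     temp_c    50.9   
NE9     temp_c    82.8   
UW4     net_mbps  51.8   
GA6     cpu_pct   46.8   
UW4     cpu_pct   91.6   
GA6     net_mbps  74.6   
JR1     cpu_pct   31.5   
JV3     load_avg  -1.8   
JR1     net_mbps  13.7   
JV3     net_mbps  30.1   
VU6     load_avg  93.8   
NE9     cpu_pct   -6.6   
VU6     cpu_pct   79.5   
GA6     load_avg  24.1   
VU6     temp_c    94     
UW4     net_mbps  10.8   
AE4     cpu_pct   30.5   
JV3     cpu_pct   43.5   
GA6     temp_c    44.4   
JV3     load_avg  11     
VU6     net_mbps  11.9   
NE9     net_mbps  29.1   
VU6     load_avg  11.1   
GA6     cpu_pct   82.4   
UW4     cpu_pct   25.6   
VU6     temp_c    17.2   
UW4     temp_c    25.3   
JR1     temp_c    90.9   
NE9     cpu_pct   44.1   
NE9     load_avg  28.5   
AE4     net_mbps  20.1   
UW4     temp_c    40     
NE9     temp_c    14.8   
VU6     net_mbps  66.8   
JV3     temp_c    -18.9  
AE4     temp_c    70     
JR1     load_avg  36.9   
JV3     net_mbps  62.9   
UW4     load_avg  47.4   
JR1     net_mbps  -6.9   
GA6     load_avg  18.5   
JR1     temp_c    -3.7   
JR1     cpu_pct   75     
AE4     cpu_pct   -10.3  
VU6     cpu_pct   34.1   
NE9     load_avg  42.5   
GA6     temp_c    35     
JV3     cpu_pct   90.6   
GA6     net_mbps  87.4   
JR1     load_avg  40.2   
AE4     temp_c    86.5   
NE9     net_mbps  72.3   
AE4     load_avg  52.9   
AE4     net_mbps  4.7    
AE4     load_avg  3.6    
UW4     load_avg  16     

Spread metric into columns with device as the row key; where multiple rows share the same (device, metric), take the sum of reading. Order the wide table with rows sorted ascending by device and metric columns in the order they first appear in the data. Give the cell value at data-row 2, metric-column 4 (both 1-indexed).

42.6

With rows sorted ascending by device, row 2 is device=GA6. metric columns in first-appearance order: temp_c, net_mbps, cpu_pct, load_avg; column 4 is load_avg.
Long rows with device=GA6, metric=load_avg: 24.1 + 18.5 = 42.6.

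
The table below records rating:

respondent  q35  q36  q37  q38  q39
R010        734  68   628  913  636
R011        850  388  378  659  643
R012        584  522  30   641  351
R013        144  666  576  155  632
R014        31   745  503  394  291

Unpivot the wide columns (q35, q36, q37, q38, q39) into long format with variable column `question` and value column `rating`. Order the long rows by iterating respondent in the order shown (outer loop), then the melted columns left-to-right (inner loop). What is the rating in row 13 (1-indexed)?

25 rows total (5 × 5). Row 13: index ⌊(13-1)/5⌋ = 2 into respondent → R012; (13-1) mod 5 = 2 into the melted columns → q37.
So row 13 is (R012, q37, 30); rating = 30.

30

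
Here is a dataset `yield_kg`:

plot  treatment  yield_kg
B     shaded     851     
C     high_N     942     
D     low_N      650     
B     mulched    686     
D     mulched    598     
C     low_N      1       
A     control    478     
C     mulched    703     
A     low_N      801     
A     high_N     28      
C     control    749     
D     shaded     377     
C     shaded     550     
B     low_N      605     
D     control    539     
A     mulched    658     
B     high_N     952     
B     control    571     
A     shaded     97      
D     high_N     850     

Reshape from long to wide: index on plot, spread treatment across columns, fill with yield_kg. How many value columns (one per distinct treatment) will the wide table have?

5 distinct treatment values: control, low_N, high_N, mulched, shaded.

5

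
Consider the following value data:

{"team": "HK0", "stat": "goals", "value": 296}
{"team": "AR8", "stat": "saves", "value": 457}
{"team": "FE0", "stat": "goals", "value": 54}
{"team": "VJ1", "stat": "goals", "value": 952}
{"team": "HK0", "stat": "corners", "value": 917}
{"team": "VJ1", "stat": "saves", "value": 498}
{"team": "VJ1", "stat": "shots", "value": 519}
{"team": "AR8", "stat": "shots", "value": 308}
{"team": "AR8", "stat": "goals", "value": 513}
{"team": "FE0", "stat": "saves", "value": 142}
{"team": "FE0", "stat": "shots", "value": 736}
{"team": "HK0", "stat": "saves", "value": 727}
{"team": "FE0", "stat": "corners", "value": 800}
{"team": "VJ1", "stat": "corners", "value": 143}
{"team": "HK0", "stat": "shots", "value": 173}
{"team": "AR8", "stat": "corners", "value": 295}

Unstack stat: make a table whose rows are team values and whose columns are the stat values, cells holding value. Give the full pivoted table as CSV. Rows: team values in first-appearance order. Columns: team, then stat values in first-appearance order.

Columns: team plus the 4 distinct stat values (goals, saves, corners, shots).
For example, row HK0 column goals takes value=296 from the long row (HK0, goals).

team,goals,saves,corners,shots
HK0,296,727,917,173
AR8,513,457,295,308
FE0,54,142,800,736
VJ1,952,498,143,519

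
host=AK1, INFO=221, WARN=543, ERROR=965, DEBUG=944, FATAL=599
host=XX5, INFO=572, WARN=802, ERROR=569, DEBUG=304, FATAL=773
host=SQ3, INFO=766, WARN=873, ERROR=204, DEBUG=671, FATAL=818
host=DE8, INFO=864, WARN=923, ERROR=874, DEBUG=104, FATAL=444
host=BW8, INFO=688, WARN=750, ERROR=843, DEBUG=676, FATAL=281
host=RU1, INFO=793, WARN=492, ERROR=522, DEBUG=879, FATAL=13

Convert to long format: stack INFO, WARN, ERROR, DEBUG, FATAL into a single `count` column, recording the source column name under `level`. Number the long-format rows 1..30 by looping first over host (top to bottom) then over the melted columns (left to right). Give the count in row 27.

492

30 rows total (6 × 5). Row 27: index ⌊(27-1)/5⌋ = 5 into host → RU1; (27-1) mod 5 = 1 into the melted columns → WARN.
So row 27 is (RU1, WARN, 492); count = 492.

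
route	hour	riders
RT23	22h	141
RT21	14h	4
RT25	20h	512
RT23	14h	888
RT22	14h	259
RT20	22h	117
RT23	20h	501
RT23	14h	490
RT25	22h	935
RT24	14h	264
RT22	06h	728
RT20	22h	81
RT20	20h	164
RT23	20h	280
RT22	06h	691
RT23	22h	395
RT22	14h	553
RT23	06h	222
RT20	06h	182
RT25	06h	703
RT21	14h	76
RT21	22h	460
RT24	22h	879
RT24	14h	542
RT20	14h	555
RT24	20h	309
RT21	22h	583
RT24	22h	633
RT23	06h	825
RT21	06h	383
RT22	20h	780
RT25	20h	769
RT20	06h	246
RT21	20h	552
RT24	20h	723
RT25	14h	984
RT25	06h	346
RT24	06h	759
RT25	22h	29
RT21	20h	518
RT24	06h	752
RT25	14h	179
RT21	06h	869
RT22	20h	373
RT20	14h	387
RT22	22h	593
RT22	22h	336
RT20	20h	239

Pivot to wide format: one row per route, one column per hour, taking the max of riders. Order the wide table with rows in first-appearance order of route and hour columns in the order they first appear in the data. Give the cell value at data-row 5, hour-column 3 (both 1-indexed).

With rows in first-appearance order of route, row 5 is route=RT20. hour columns in first-appearance order: 22h, 14h, 20h, 06h; column 3 is 20h.
Long rows with route=RT20, hour=20h: max(164, 239) = 239.

239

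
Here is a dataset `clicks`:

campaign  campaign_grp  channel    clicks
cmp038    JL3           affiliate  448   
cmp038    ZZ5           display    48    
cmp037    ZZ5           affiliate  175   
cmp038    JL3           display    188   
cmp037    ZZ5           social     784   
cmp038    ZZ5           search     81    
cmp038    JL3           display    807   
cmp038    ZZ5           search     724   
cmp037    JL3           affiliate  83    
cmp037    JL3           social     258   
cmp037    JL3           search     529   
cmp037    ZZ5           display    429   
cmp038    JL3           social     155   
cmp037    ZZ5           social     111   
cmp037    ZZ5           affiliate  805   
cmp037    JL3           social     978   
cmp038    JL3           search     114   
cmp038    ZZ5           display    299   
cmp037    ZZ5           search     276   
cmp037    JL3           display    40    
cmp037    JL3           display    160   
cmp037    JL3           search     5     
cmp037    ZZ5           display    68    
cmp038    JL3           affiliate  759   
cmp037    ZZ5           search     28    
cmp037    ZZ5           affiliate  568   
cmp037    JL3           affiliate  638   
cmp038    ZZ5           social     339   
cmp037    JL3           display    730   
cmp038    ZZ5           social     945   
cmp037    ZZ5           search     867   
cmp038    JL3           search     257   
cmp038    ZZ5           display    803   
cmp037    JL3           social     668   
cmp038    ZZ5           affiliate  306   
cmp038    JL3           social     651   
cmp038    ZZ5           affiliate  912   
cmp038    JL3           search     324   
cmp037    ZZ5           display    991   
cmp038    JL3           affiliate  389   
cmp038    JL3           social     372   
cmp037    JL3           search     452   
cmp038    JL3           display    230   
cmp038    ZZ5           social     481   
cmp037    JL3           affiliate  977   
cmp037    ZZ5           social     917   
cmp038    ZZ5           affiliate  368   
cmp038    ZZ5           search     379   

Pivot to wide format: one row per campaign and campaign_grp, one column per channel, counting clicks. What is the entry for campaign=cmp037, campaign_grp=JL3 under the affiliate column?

3

Rows with campaign=cmp037, campaign_grp=JL3 and channel=affiliate: clicks values are 83, 638, 977.
3 rows match — count = 3.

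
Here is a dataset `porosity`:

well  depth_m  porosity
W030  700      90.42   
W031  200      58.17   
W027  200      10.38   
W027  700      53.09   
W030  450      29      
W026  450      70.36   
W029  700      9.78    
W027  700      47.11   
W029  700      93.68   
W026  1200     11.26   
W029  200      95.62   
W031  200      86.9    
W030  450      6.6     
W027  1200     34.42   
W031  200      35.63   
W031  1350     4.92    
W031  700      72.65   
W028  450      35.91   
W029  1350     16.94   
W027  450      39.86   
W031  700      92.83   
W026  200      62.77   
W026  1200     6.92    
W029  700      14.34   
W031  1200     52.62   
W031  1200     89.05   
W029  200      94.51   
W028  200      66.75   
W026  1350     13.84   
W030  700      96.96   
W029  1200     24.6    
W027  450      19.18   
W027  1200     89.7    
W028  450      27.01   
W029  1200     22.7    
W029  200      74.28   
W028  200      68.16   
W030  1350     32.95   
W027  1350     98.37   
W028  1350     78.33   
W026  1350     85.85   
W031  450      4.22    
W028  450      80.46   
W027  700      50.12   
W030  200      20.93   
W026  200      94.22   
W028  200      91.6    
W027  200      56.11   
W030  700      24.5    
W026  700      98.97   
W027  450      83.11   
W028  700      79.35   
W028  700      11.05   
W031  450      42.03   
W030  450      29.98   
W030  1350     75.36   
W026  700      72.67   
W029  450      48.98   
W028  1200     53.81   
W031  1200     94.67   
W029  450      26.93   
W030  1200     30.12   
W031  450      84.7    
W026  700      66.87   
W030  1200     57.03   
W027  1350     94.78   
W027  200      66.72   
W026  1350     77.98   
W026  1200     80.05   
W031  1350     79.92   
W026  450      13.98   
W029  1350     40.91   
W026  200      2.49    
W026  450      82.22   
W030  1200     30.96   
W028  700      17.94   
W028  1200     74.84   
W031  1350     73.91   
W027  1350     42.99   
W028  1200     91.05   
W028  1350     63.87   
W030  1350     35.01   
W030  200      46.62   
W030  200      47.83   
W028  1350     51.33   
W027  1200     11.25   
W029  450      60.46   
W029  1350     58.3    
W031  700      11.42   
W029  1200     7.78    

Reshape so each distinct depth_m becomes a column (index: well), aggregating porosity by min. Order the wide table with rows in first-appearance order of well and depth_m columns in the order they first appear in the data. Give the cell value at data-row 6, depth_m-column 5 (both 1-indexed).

With rows in first-appearance order of well, row 6 is well=W028. depth_m columns in first-appearance order: 700, 200, 450, 1200, 1350; column 5 is 1350.
Long rows with well=W028, depth_m=1350: min(78.33, 63.87, 51.33) = 51.33.

51.33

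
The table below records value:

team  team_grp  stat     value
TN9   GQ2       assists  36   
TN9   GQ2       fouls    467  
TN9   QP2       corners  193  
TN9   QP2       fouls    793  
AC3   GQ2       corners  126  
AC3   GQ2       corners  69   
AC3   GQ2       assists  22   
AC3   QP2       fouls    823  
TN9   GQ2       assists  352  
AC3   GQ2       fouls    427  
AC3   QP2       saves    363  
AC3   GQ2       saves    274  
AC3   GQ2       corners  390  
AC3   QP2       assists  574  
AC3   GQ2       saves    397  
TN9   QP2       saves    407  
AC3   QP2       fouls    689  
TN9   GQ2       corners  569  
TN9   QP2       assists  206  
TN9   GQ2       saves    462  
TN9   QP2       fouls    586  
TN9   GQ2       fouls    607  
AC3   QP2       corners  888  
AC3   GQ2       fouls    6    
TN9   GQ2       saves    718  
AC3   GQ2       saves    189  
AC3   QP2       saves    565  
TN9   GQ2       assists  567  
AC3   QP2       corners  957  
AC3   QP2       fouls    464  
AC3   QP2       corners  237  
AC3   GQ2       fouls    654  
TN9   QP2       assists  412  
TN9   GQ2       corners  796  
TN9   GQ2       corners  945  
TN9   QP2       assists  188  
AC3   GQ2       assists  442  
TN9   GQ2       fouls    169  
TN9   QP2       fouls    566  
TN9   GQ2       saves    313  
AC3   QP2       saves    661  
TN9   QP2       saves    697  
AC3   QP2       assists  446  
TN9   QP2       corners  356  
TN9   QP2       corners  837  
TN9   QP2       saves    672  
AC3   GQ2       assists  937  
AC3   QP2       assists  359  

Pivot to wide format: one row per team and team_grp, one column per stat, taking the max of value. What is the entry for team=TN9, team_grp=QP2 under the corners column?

Rows with team=TN9, team_grp=QP2 and stat=corners: value values are 193, 356, 837.
max(193, 356, 837) = 837.

837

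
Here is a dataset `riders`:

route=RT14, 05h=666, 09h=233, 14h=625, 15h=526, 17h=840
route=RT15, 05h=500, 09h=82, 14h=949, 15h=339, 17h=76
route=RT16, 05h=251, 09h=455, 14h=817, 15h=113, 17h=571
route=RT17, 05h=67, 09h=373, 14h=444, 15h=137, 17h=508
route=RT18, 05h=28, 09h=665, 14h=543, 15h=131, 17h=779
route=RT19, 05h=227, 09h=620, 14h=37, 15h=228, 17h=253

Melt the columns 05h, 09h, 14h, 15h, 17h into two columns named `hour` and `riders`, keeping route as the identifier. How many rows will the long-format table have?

30

6 route values × 5 melted columns = 30 rows.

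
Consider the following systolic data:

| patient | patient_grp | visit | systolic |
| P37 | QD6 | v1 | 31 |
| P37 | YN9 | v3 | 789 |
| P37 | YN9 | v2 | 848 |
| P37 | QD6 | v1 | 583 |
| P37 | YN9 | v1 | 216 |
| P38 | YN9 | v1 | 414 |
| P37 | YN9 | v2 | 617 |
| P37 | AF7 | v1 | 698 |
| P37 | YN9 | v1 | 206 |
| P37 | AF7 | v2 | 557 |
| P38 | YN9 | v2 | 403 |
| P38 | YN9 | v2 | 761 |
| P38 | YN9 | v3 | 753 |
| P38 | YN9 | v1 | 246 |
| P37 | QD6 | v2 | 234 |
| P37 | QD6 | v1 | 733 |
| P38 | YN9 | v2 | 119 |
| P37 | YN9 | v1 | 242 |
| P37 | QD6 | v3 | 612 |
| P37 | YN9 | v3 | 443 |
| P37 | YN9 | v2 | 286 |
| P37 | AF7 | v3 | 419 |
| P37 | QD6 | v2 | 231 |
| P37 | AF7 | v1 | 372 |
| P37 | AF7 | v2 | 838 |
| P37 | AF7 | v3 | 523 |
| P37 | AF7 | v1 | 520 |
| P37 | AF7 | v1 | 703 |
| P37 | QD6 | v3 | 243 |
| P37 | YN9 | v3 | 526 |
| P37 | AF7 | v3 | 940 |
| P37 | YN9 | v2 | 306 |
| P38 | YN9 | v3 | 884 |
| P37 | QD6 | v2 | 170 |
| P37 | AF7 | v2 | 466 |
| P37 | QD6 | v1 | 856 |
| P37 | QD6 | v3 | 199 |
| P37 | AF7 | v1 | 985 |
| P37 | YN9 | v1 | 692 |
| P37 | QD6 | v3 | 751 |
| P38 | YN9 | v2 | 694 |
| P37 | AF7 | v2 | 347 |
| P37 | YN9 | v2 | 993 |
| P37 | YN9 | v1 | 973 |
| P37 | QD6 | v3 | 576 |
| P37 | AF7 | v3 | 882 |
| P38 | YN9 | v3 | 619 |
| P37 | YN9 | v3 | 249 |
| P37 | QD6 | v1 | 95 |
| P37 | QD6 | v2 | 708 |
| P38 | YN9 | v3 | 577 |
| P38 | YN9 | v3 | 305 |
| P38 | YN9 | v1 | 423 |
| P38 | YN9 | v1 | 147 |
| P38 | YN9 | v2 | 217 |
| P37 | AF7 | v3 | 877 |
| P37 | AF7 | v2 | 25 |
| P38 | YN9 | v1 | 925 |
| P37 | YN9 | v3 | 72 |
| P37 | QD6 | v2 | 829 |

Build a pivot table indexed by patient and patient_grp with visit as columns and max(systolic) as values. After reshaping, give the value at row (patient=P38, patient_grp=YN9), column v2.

761

Rows with patient=P38, patient_grp=YN9 and visit=v2: systolic values are 403, 761, 119, 694, 217.
max(403, 761, 119, 694, 217) = 761.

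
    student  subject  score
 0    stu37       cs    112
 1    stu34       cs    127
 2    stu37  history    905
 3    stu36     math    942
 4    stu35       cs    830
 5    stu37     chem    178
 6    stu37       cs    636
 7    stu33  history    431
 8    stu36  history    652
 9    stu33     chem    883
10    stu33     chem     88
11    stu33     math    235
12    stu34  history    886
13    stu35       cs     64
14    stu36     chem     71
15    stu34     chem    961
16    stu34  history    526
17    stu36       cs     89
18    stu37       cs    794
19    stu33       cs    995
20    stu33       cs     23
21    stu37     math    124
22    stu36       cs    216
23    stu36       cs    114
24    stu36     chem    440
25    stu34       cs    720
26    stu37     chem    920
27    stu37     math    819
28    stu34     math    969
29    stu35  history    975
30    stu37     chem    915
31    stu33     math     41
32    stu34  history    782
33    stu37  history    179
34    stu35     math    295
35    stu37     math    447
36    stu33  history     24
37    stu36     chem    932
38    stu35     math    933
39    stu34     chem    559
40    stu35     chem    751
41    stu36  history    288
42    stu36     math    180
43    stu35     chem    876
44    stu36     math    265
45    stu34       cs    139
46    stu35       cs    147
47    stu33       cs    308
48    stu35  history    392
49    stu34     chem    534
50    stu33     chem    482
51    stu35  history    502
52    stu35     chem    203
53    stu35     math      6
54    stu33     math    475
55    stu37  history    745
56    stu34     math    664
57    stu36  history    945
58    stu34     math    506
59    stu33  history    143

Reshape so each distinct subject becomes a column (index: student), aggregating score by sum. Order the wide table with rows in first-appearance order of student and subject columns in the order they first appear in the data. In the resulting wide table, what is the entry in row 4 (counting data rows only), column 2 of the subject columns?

1869

With rows in first-appearance order of student, row 4 is student=stu35. subject columns in first-appearance order: cs, history, math, chem; column 2 is history.
Long rows with student=stu35, subject=history: 975 + 392 + 502 = 1869.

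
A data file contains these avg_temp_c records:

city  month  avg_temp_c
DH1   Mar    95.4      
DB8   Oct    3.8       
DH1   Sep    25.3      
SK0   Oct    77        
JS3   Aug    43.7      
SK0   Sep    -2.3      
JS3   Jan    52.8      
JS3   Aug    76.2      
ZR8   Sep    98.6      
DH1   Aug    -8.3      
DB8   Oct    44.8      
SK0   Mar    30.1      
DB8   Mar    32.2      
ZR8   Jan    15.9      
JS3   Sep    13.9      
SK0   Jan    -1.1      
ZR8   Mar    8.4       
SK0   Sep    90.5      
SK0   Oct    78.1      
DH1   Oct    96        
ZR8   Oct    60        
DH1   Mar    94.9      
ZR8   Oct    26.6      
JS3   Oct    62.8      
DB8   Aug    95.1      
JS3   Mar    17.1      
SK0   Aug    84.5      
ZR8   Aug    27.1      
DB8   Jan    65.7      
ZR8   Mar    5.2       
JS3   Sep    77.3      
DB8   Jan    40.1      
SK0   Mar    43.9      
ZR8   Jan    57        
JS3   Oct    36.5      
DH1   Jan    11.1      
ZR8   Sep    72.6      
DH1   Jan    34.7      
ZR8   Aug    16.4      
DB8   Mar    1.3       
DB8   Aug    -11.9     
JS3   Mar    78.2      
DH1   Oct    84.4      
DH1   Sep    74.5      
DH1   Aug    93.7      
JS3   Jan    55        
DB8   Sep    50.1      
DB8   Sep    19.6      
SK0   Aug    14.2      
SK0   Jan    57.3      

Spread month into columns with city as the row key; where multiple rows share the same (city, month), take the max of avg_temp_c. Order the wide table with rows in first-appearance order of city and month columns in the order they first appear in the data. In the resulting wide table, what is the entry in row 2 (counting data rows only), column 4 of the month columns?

95.1

With rows in first-appearance order of city, row 2 is city=DB8. month columns in first-appearance order: Mar, Oct, Sep, Aug, Jan; column 4 is Aug.
Long rows with city=DB8, month=Aug: max(95.1, -11.9) = 95.1.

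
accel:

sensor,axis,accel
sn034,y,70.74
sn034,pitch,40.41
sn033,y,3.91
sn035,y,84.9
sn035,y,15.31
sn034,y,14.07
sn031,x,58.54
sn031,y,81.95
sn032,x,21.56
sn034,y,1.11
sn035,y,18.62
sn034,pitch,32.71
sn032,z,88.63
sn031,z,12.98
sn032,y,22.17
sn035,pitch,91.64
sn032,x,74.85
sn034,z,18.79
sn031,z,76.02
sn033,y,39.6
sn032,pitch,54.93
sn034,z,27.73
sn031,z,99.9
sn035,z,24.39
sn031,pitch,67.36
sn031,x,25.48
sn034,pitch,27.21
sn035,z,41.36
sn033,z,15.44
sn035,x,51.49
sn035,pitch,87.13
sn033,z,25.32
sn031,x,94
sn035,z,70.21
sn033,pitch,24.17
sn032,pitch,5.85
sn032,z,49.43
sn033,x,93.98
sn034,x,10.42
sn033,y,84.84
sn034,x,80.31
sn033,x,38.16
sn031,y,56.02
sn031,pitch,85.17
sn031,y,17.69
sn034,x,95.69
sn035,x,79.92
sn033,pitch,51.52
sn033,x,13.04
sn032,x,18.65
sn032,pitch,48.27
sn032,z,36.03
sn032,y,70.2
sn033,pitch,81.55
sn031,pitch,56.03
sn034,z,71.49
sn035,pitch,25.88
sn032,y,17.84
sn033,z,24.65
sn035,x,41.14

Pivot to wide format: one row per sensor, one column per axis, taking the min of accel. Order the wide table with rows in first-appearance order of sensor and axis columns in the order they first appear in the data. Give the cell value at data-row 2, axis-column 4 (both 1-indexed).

15.44

With rows in first-appearance order of sensor, row 2 is sensor=sn033. axis columns in first-appearance order: y, pitch, x, z; column 4 is z.
Long rows with sensor=sn033, axis=z: min(15.44, 25.32, 24.65) = 15.44.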